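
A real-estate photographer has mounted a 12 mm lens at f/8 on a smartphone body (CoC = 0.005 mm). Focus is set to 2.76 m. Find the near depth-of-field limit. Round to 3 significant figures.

Hyperfocal distance H = f²/(N·c) + f = 12²/(8 × 0.005) + 12 = 144/0.04 + 12 ≈ 3612.0 mm ≈ 3.612 m.
Near limit Dn = s·(H − f)/(H + s − 2f) = 2760 × (3612.0 − 12) / (3612.0 + 2760 − 2 × 12) = 2760 × 3600.0 / 6348.0 ≈ 1565.2 mm ≈ 1.57 m.

1.57 m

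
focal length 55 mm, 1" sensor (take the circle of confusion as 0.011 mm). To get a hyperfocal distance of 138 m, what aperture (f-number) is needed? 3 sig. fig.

Rearrange H = f²/(N·c) + f for N: N = f² / ((H − f)·c).
N = 55² / ((138000 − 55) × 0.011) = 3025 / 1517 ≈ 1.99.

f/1.99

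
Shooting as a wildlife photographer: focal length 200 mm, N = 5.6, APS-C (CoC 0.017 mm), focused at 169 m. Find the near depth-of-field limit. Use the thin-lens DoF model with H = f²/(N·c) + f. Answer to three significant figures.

121 m

Hyperfocal distance H = f²/(N·c) + f = 200²/(5.6 × 0.017) + 200 = 40000/0.0952 + 200 ≈ 420368.1 mm ≈ 420.4 m.
Near limit Dn = s·(H − f)/(H + s − 2f) = 169000 × (420368.1 − 200) / (420368.1 + 169000 − 2 × 200) = 169000 × 420168.1 / 588968.1 ≈ 120564 mm ≈ 121 m.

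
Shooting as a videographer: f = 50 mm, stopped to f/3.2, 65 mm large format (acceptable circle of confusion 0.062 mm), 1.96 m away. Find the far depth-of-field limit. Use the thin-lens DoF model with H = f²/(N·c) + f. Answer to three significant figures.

Hyperfocal distance H = f²/(N·c) + f = 50²/(3.2 × 0.062) + 50 = 2500/0.1984 + 50 ≈ 12650.8 mm ≈ 12.65 m.
Far limit Df = s·(H − f)/(H − s) = 1960 × (12650.8 − 50) / (12650.8 − 1960) = 1960 × 12600.8 / 10690.8 ≈ 2310.2 mm ≈ 2.31 m.

2.31 m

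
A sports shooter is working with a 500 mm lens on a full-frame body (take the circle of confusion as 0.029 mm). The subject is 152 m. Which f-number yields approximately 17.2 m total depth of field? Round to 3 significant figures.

Write h = H − f = f²/(N·c). The thin-lens limits are Dn = s·h/(h + (s−f)) and Df = s·h/(h − (s−f)), so DoF = Df − Dn = 2·s·(s−f)·h / (h² − (s−f)²).
That is a quadratic in h: DoF·h² − 2·s·(s−f)·h − DoF·(s−f)² = 0 ⇒ h = (s−f)·(s + √(s² + DoF²)) / DoF = 151500 × (152000 + √(152000² + 17200²)) / 17200 = 151500 × (152000 + 152970) / 17200 ≈ 2686219 mm.
Then N = f²/(c·h) = 500² / (0.029 × 2686219) = 250000 / 77900 ≈ 3.21.

f/3.21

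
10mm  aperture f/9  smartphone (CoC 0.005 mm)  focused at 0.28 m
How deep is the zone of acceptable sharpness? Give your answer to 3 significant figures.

Hyperfocal distance H = f²/(N·c) + f = 10²/(9 × 0.005) + 10 = 100/0.045 + 10 ≈ 2232.2 mm ≈ 2.232 m.
Near limit Dn = s·(H − f)/(H + s − 2f) = 280 × (2232.2 − 10) / (2232.2 + 280 − 2 × 10) = 280 × 2222.2 / 2492.2 ≈ 249.666 mm.
Far limit Df = s·(H − f)/(H − s) = 280 × (2232.2 − 10) / (2232.2 − 280) = 280 × 2222.2 / 1952.2 ≈ 318.725 mm.
Depth of field = Df − Dn = 318.725 − 249.666 ≈ 69.059 mm.

69.1 mm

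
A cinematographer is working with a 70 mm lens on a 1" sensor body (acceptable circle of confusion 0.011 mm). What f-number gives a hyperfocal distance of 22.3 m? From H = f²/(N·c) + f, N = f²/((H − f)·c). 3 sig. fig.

f/20

Rearrange H = f²/(N·c) + f for N: N = f² / ((H − f)·c).
N = 70² / ((22300 − 70) × 0.011) = 4900 / 244.5 ≈ 20.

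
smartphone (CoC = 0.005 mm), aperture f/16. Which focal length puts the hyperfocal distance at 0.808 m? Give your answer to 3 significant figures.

From H = f²/(N·c) + f, with f ≪ H: f ≈ √(H·N·c) = √(808 × 16 × 0.005) = √64.640 ≈ 8.040 mm.
Exact: f² + N·c·f − N·c·H = 0 ⇒ f = (−N·c + √((N·c)² + 4·N·c·H))/2 = (−0.08 + √258.57)/2 ≈ 8.0000 mm ≈ 8.00 mm.

8.00 mm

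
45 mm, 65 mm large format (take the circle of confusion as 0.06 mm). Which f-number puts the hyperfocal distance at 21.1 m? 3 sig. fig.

Rearrange H = f²/(N·c) + f for N: N = f² / ((H − f)·c).
N = 45² / ((21100 − 45) × 0.06) = 2025 / 1263 ≈ 1.60.

f/1.60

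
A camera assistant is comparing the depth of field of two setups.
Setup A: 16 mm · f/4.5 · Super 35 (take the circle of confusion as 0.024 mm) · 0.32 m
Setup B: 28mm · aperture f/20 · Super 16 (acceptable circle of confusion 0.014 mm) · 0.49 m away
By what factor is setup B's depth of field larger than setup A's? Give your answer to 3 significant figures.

Setup A: H = 16²/(4.5×0.024) + 16 ≈ 2386.4 mm; DoF = Df − Dn = 367.078 − 283.625 ≈ 83.453 mm.
Setup B: H = 28²/(20×0.014) + 28 ≈ 2828.0 mm; DoF = Df − Dn = 586.83 − 420.60 ≈ 166.23 mm.
Ratio = 166.23 / 83.453 ≈ 1.99.

1.99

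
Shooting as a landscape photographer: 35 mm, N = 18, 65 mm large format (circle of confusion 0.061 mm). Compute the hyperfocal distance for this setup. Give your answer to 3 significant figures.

Hyperfocal distance H = f²/(N·c) + f = 35²/(18 × 0.061) + 35 = 1225/1.098 + 35 ≈ 1150.7 mm ≈ 1.15 m.

1.15 m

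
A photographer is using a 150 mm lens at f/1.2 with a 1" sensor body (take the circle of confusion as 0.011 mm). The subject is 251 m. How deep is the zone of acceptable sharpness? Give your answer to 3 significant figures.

Hyperfocal distance H = f²/(N·c) + f = 150²/(1.2 × 0.011) + 150 = 22500/0.0132 + 150 ≈ 1704695.5 mm ≈ 1705 m.
Near limit Dn = s·(H − f)/(H + s − 2f) = 251000 × (1704695.5 − 150) / (1704695.5 + 251000 − 2 × 150) = 251000 × 1704545.5 / 1955395.5 ≈ 218800 mm.
Far limit Df = s·(H − f)/(H − s) = 251000 × (1704695.5 − 150) / (1704695.5 − 251000) = 251000 × 1704545.5 / 1453695.5 ≈ 294313 mm.
Depth of field = Df − Dn = 294313 − 218800 ≈ 75513 mm ≈ 75.5 m.

75.5 m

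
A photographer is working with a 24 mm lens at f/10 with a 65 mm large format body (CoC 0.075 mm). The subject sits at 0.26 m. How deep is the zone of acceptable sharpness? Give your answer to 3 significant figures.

176 mm

Hyperfocal distance H = f²/(N·c) + f = 24²/(10 × 0.075) + 24 = 576/0.75 + 24 ≈ 792.0 mm ≈ 0.792 m.
Near limit Dn = s·(H − f)/(H + s − 2f) = 260 × (792.0 − 24) / (792.0 + 260 − 2 × 24) = 260 × 768.0 / 1004.0 ≈ 198.88 mm.
Far limit Df = s·(H − f)/(H − s) = 260 × (792.0 − 24) / (792.0 − 260) = 260 × 768.0 / 532.0 ≈ 375.34 mm.
Depth of field = Df − Dn = 375.34 − 198.88 ≈ 176.46 mm.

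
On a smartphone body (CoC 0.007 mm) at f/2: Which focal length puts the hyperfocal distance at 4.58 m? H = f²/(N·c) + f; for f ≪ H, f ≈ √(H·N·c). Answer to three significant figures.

From H = f²/(N·c) + f, with f ≪ H: f ≈ √(H·N·c) = √(4580 × 2 × 0.007) = √64.120 ≈ 8.007 mm.
Exact: f² + N·c·f − N·c·H = 0 ⇒ f = (−N·c + √((N·c)² + 4·N·c·H))/2 = (−0.014 + √256.48)/2 ≈ 8.0005 mm ≈ 8.00 mm.

8.00 mm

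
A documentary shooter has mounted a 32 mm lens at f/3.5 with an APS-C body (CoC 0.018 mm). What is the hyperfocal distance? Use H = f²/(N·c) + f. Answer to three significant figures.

16.3 m

Hyperfocal distance H = f²/(N·c) + f = 32²/(3.5 × 0.018) + 32 = 1024/0.063 + 32 ≈ 16286.0 mm ≈ 16.3 m.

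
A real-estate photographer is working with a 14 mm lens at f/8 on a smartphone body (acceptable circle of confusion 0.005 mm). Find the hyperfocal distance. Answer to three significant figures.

Hyperfocal distance H = f²/(N·c) + f = 14²/(8 × 0.005) + 14 = 196/0.04 + 14 ≈ 4914.0 mm ≈ 4.91 m.

4.91 m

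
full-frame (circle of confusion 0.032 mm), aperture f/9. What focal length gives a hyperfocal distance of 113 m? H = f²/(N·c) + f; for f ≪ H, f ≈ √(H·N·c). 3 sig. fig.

From H = f²/(N·c) + f, with f ≪ H: f ≈ √(H·N·c) = √(113000 × 9 × 0.032) = √32544 ≈ 180.4 mm.
The +f correction barely moves this — solving exactly, f² + N·c·f − N·c·H = 0 ⇒ f = (−N·c + √((N·c)² + 4·N·c·H))/2 = (−0.288 + √130176)/2 ≈ 180.26 mm, so f ≈ 180 mm.

180 mm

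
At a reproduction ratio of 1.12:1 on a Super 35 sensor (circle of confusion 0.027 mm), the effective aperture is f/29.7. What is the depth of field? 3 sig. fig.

1.28 mm

At magnification m, DoF ≈ 2·N_eff·c/m² = 2 × 29.7 × 0.027 / 1.12² = 1.604 / 1.254 ≈ 1.28 mm.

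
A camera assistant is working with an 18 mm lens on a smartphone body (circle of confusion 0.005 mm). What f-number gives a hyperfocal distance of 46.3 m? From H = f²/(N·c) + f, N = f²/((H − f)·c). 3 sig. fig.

f/1.40

Rearrange H = f²/(N·c) + f for N: N = f² / ((H − f)·c).
N = 18² / ((46300 − 18) × 0.005) = 324 / 231.4 ≈ 1.40.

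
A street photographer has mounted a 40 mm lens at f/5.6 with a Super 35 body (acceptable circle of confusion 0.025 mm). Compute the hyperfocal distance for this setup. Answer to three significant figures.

11.5 m

Hyperfocal distance H = f²/(N·c) + f = 40²/(5.6 × 0.025) + 40 = 1600/0.14 + 40 ≈ 11468.6 mm ≈ 11.5 m.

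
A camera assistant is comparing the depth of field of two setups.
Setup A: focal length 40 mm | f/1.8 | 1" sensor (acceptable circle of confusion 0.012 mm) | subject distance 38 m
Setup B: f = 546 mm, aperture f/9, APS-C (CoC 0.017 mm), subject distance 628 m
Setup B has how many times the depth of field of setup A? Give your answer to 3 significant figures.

Setup A: H = 40²/(1.8×0.012) + 40 ≈ 74114.1 mm; DoF = Df − Dn = 77942 − 25125 ≈ 52817 mm.
Setup B: H = 546²/(9×0.017) + 546 ≈ 1949016.6 mm; DoF = Df − Dn = 926286 − 475029 ≈ 451257 mm.
Ratio = 451257 / 52817 ≈ 8.54.

8.54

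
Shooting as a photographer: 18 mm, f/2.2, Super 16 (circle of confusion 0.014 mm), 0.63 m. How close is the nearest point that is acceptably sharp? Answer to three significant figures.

0.595 m

Hyperfocal distance H = f²/(N·c) + f = 18²/(2.2 × 0.014) + 18 = 324/0.0308 + 18 ≈ 10537.5 mm ≈ 10.54 m.
Near limit Dn = s·(H − f)/(H + s − 2f) = 630 × (10537.5 − 18) / (10537.5 + 630 − 2 × 18) = 630 × 10519.5 / 11131.5 ≈ 595.36 mm ≈ 0.595 m.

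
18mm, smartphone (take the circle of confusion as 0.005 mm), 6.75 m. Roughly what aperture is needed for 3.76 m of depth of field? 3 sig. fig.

f/2.50

Write h = H − f = f²/(N·c). The thin-lens limits are Dn = s·h/(h + (s−f)) and Df = s·h/(h − (s−f)), so DoF = Df − Dn = 2·s·(s−f)·h / (h² − (s−f)²).
That is a quadratic in h: DoF·h² − 2·s·(s−f)·h − DoF·(s−f)² = 0 ⇒ h = (s−f)·(s + √(s² + DoF²)) / DoF = 6732 × (6750 + √(6750² + 3760²)) / 3760 = 6732 × (6750 + 7726.58) / 3760 ≈ 25919 mm.
Then N = f²/(c·h) = 18² / (0.005 × 25919) = 324 / 129.60 ≈ 2.50.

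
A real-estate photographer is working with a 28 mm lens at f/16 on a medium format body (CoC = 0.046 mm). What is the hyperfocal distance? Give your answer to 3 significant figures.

1.09 m

Hyperfocal distance H = f²/(N·c) + f = 28²/(16 × 0.046) + 28 = 784/0.736 + 28 ≈ 1093.2 mm ≈ 1.09 m.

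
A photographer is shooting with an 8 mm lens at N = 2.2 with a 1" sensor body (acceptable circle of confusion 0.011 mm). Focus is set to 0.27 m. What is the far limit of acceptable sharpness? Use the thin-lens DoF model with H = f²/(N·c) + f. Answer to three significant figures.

300 mm

Hyperfocal distance H = f²/(N·c) + f = 8²/(2.2 × 0.011) + 8 = 64/0.0242 + 8 ≈ 2652.6 mm ≈ 2.653 m.
Far limit Df = s·(H − f)/(H − s) = 270 × (2652.6 − 8) / (2652.6 − 270) = 270 × 2644.6 / 2382.6 ≈ 299.69 mm.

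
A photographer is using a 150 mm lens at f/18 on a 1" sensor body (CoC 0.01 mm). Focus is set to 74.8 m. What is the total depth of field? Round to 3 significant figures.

139 m

Hyperfocal distance H = f²/(N·c) + f = 150²/(18 × 0.01) + 150 = 22500/0.18 + 150 ≈ 125150.0 mm ≈ 125.2 m.
Near limit Dn = s·(H − f)/(H + s − 2f) = 74800 × (125150.0 − 150) / (125150.0 + 74800 − 2 × 150) = 74800 × 125000.0 / 199650.0 ≈ 46832 mm.
Far limit Df = s·(H − f)/(H − s) = 74800 × (125150.0 − 150) / (125150.0 − 74800) = 74800 × 125000.0 / 50350.0 ≈ 185700 mm.
Depth of field = Df − Dn = 185700 − 46832 ≈ 138868 mm ≈ 139 m.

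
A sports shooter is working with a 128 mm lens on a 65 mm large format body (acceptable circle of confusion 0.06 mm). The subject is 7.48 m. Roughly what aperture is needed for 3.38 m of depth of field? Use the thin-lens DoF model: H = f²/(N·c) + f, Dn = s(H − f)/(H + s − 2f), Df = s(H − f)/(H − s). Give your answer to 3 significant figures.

f/8

Write h = H − f = f²/(N·c). The thin-lens limits are Dn = s·h/(h + (s−f)) and Df = s·h/(h − (s−f)), so DoF = Df − Dn = 2·s·(s−f)·h / (h² − (s−f)²).
That is a quadratic in h: DoF·h² − 2·s·(s−f)·h − DoF·(s−f)² = 0 ⇒ h = (s−f)·(s + √(s² + DoF²)) / DoF = 7352 × (7480 + √(7480² + 3380²)) / 3380 = 7352 × (7480 + 8208.22) / 3380 ≈ 34124 mm.
Then N = f²/(c·h) = 128² / (0.06 × 34124) = 16384 / 2047.5 ≈ 8.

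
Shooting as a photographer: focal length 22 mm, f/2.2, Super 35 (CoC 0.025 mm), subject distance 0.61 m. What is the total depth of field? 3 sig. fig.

Hyperfocal distance H = f²/(N·c) + f = 22²/(2.2 × 0.025) + 22 = 484/0.055 + 22 ≈ 8822.0 mm ≈ 8.822 m.
Near limit Dn = s·(H − f)/(H + s − 2f) = 610 × (8822.0 − 22) / (8822.0 + 610 − 2 × 22) = 610 × 8800.0 / 9388.0 ≈ 571.794 mm.
Far limit Df = s·(H − f)/(H − s) = 610 × (8822.0 − 22) / (8822.0 − 610) = 610 × 8800.0 / 8212.0 ≈ 653.678 mm.
Depth of field = Df − Dn = 653.678 − 571.794 ≈ 81.884 mm.

81.9 mm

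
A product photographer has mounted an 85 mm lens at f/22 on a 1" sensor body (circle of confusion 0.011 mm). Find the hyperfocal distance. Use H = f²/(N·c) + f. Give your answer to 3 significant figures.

Hyperfocal distance H = f²/(N·c) + f = 85²/(22 × 0.011) + 85 = 7225/0.242 + 85 ≈ 29940.4 mm ≈ 29.9 m.

29.9 m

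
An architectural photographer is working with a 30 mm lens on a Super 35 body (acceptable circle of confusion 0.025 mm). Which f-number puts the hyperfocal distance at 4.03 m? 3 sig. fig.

f/9

Rearrange H = f²/(N·c) + f for N: N = f² / ((H − f)·c).
N = 30² / ((4030 − 30) × 0.025) = 900 / 100.0 ≈ 9.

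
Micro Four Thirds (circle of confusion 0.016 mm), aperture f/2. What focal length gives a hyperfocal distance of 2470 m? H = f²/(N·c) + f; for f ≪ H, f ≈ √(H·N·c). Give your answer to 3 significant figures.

From H = f²/(N·c) + f, with f ≪ H: f ≈ √(H·N·c) = √(2470000 × 2 × 0.016) = √79040 ≈ 281.1 mm.
The +f correction barely moves this — solving exactly, f² + N·c·f − N·c·H = 0 ⇒ f = (−N·c + √((N·c)² + 4·N·c·H))/2 = (−0.032 + √316160)/2 ≈ 281.12 mm, so f ≈ 281 mm.

281 mm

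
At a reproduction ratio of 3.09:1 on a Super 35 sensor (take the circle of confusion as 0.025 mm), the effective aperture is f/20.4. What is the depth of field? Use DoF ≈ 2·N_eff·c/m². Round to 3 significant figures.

At magnification m, DoF ≈ 2·N_eff·c/m² = 2 × 20.4 × 0.025 / 3.09² = 1.02 / 9.548 ≈ 0.107 mm.

0.107 mm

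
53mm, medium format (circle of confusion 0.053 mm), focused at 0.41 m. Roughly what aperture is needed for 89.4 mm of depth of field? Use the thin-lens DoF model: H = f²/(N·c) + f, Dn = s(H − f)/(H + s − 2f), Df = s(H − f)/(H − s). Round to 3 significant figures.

Write h = H − f = f²/(N·c). The thin-lens limits are Dn = s·h/(h + (s−f)) and Df = s·h/(h − (s−f)), so DoF = Df − Dn = 2·s·(s−f)·h / (h² − (s−f)²).
That is a quadratic in h: DoF·h² − 2·s·(s−f)·h − DoF·(s−f)² = 0 ⇒ h = (s−f)·(s + √(s² + DoF²)) / DoF = 357 × (410 + √(410² + 89.4²)) / 89.4 = 357 × (410 + 419.634) / 89.4 ≈ 3313.0 mm.
Then N = f²/(c·h) = 53² / (0.053 × 3313.0) = 2809 / 175.59 ≈ 16.

f/16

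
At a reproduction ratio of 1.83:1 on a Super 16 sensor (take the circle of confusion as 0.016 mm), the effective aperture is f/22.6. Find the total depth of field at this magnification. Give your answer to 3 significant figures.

At magnification m, DoF ≈ 2·N_eff·c/m² = 2 × 22.6 × 0.016 / 1.83² = 0.7232 / 3.349 ≈ 0.216 mm.

0.216 mm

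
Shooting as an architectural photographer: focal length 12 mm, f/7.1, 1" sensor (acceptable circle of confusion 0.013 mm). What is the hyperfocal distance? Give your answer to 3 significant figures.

Hyperfocal distance H = f²/(N·c) + f = 12²/(7.1 × 0.013) + 12 = 144/0.0923 + 12 ≈ 1572.1 mm ≈ 1.57 m.

1.57 m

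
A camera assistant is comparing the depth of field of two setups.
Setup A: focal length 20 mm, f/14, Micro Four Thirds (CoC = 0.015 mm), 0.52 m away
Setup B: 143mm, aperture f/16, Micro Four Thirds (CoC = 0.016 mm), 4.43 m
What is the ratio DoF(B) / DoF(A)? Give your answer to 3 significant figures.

Setup A: H = 20²/(14×0.015) + 20 ≈ 1924.8 mm; DoF = Df − Dn = 705.08 − 411.88 ≈ 293.20 mm.
Setup B: H = 143²/(16×0.016) + 143 ≈ 80021.9 mm; DoF = Df − Dn = 4681.24 − 4204.36 ≈ 476.88 mm.
Ratio = 476.88 / 293.20 ≈ 1.63.

1.63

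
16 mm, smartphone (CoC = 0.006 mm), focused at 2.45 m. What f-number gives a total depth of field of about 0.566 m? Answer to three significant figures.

Write h = H − f = f²/(N·c). The thin-lens limits are Dn = s·h/(h + (s−f)) and Df = s·h/(h − (s−f)), so DoF = Df − Dn = 2·s·(s−f)·h / (h² − (s−f)²).
That is a quadratic in h: DoF·h² − 2·s·(s−f)·h − DoF·(s−f)² = 0 ⇒ h = (s−f)·(s + √(s² + DoF²)) / DoF = 2434 × (2450 + √(2450² + 566²)) / 566 = 2434 × (2450 + 2514.53) / 566 ≈ 21349 mm.
Then N = f²/(c·h) = 16² / (0.006 × 21349) = 256 / 128.10 ≈ 2.00.

f/2.00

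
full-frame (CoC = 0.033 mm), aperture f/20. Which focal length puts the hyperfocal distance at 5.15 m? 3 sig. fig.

58.0 mm

From H = f²/(N·c) + f, with f ≪ H: f ≈ √(H·N·c) = √(5150 × 20 × 0.033) = √3399.0 ≈ 58.30 mm.
Exact: f² + N·c·f − N·c·H = 0 ⇒ f = (−N·c + √((N·c)² + 4·N·c·H))/2 = (−0.66 + √13596)/2 ≈ 57.972 mm ≈ 58.0 mm.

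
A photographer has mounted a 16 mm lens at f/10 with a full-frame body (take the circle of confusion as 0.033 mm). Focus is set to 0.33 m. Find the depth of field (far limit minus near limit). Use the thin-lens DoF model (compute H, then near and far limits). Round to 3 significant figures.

Hyperfocal distance H = f²/(N·c) + f = 16²/(10 × 0.033) + 16 = 256/0.33 + 16 ≈ 791.8 mm ≈ 0.792 m.
Near limit Dn = s·(H − f)/(H + s − 2f) = 330 × (791.8 − 16) / (791.8 + 330 − 2 × 16) = 330 × 775.8 / 1089.8 ≈ 234.91 mm.
Far limit Df = s·(H − f)/(H − s) = 330 × (791.8 − 16) / (791.8 − 330) = 330 × 775.8 / 461.8 ≈ 554.40 mm.
Depth of field = Df − Dn = 554.40 − 234.91 ≈ 319.49 mm.

319 mm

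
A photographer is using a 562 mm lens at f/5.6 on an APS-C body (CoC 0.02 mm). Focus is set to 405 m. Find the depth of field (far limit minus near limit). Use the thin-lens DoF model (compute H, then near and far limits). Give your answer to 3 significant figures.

Hyperfocal distance H = f²/(N·c) + f = 562²/(5.6 × 0.02) + 562 = 315844/0.112 + 562 ≈ 2820597.7 mm ≈ 2821 m.
Near limit Dn = s·(H − f)/(H + s − 2f) = 405000 × (2820597.7 − 562) / (2820597.7 + 405000 − 2 × 562) = 405000 × 2820035.7 / 3224473.7 ≈ 354202 mm.
Far limit Df = s·(H − f)/(H − s) = 405000 × (2820597.7 − 562) / (2820597.7 − 405000) = 405000 × 2820035.7 / 2415597.7 ≈ 472808 mm.
Depth of field = Df − Dn = 472808 − 354202 ≈ 118606 mm ≈ 119 m.

119 m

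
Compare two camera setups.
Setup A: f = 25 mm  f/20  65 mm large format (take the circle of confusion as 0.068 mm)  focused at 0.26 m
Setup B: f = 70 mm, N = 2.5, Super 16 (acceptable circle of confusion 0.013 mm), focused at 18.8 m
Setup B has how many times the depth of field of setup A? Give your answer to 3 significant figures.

Setup A: H = 25²/(20×0.068) + 25 ≈ 484.6 mm; DoF = Df − Dn = 532.09 − 172.03 ≈ 360.06 mm.
Setup B: H = 70²/(2.5×0.013) + 70 ≈ 150839.2 mm; DoF = Df − Dn = 21466.8 − 16722.6 ≈ 4744.2 mm.
Ratio = 4744.2 / 360.06 ≈ 13.2.

13.2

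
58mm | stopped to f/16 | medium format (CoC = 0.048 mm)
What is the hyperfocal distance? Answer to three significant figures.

4.44 m

Hyperfocal distance H = f²/(N·c) + f = 58²/(16 × 0.048) + 58 = 3364/0.768 + 58 ≈ 4438.2 mm ≈ 4.44 m.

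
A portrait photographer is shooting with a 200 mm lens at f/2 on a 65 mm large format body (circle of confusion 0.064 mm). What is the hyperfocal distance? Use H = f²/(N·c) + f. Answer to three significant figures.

Hyperfocal distance H = f²/(N·c) + f = 200²/(2 × 0.064) + 200 = 40000/0.128 + 200 ≈ 312700.0 mm ≈ 313 m.

313 m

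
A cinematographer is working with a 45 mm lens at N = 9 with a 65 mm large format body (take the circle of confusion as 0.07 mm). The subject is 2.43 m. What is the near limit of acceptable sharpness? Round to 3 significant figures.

1.39 m

Hyperfocal distance H = f²/(N·c) + f = 45²/(9 × 0.07) + 45 = 2025/0.63 + 45 ≈ 3259.3 mm ≈ 3.259 m.
Near limit Dn = s·(H − f)/(H + s − 2f) = 2430 × (3259.3 − 45) / (3259.3 + 2430 − 2 × 45) = 2430 × 3214.3 / 5599.3 ≈ 1394.9 mm ≈ 1.39 m.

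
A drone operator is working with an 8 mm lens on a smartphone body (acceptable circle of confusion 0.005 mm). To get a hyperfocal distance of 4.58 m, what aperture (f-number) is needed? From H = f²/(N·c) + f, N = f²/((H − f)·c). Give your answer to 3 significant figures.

Rearrange H = f²/(N·c) + f for N: N = f² / ((H − f)·c).
N = 8² / ((4580 − 8) × 0.005) = 64 / 22.86 ≈ 2.80.

f/2.80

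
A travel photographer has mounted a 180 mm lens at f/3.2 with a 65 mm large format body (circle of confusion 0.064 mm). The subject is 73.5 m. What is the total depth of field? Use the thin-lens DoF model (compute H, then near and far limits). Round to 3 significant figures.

86.8 m

Hyperfocal distance H = f²/(N·c) + f = 180²/(3.2 × 0.064) + 180 = 32400/0.2048 + 180 ≈ 158383.1 mm ≈ 158.4 m.
Near limit Dn = s·(H − f)/(H + s − 2f) = 73500 × (158383.1 − 180) / (158383.1 + 73500 − 2 × 180) = 73500 × 158203.1 / 231523.1 ≈ 50224 mm.
Far limit Df = s·(H − f)/(H − s) = 73500 × (158383.1 − 180) / (158383.1 − 73500) = 73500 × 158203.1 / 84883.1 ≈ 136988 mm.
Depth of field = Df − Dn = 136988 − 50224 ≈ 86764 mm ≈ 86.8 m.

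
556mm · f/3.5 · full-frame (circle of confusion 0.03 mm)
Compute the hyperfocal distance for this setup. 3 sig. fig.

Hyperfocal distance H = f²/(N·c) + f = 556²/(3.5 × 0.03) + 556 = 309136/0.105 + 556 ≈ 2944708.4 mm ≈ 2940 m.

2940 m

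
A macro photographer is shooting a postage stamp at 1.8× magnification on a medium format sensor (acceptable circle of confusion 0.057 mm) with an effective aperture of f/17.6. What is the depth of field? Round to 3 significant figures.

0.619 mm

At magnification m, DoF ≈ 2·N_eff·c/m² = 2 × 17.6 × 0.057 / 1.8² = 2.006 / 3.24 ≈ 0.619 mm.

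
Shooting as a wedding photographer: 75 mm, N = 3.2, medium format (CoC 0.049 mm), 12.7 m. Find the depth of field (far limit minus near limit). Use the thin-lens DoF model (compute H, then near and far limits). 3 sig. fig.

10.2 m

Hyperfocal distance H = f²/(N·c) + f = 75²/(3.2 × 0.049) + 75 = 5625/0.1568 + 75 ≈ 35948.7 mm ≈ 35.95 m.
Near limit Dn = s·(H − f)/(H + s − 2f) = 12700 × (35948.7 − 75) / (35948.7 + 12700 − 2 × 75) = 12700 × 35873.7 / 48498.7 ≈ 9394 mm.
Far limit Df = s·(H − f)/(H − s) = 12700 × (35948.7 − 75) / (35948.7 − 12700) = 12700 × 35873.7 / 23248.7 ≈ 19597 mm.
Depth of field = Df − Dn = 19597 − 9394 ≈ 10203 mm ≈ 10.2 m.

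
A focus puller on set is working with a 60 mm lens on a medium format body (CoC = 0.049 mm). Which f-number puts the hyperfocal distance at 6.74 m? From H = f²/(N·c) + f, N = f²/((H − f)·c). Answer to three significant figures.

Rearrange H = f²/(N·c) + f for N: N = f² / ((H − f)·c).
N = 60² / ((6740 − 60) × 0.049) = 3600 / 327.3 ≈ 11.

f/11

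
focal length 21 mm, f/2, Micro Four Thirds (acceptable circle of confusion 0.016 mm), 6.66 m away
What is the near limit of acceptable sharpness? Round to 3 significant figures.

Hyperfocal distance H = f²/(N·c) + f = 21²/(2 × 0.016) + 21 = 441/0.032 + 21 ≈ 13802.2 mm ≈ 13.80 m.
Near limit Dn = s·(H − f)/(H + s − 2f) = 6660 × (13802.2 − 21) / (13802.2 + 6660 − 2 × 21) = 6660 × 13781.2 / 20420.2 ≈ 4494.7 mm ≈ 4.49 m.

4.49 m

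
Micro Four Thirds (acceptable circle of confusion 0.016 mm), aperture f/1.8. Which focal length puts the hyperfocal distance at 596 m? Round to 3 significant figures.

131 mm

From H = f²/(N·c) + f, with f ≪ H: f ≈ √(H·N·c) = √(596000 × 1.8 × 0.016) = √17165 ≈ 131.0 mm.
The +f correction barely moves this — solving exactly, f² + N·c·f − N·c·H = 0 ⇒ f = (−N·c + √((N·c)² + 4·N·c·H))/2 = (−0.0288 + √68659)/2 ≈ 131.00 mm, so f ≈ 131 mm.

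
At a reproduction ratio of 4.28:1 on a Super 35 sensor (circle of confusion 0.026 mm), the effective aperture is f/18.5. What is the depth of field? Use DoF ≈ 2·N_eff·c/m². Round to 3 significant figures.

At magnification m, DoF ≈ 2·N_eff·c/m² = 2 × 18.5 × 0.026 / 4.28² = 0.962 / 18.32 ≈ 0.0525 mm.

0.0525 mm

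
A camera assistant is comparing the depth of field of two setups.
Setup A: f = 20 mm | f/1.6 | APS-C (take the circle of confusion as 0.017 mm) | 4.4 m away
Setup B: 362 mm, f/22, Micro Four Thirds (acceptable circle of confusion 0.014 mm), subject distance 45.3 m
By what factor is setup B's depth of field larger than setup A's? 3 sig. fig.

Setup A: H = 20²/(1.6×0.017) + 20 ≈ 14725.9 mm; DoF = Df − Dn = 6266.4 − 3390.2 ≈ 2876.2 mm.
Setup B: H = 362²/(22×0.014) + 362 ≈ 425829.5 mm; DoF = Df − Dn = 50649.6 − 40972.5 ≈ 9677.1 mm.
Ratio = 9677.1 / 2876.2 ≈ 3.36.

3.36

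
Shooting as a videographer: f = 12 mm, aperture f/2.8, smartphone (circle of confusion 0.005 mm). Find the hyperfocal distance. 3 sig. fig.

10.3 m

Hyperfocal distance H = f²/(N·c) + f = 12²/(2.8 × 0.005) + 12 = 144/0.014 + 12 ≈ 10297.7 mm ≈ 10.3 m.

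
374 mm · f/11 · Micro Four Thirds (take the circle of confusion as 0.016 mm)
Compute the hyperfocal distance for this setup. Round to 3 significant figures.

795 m

Hyperfocal distance H = f²/(N·c) + f = 374²/(11 × 0.016) + 374 = 139876/0.176 + 374 ≈ 795124.0 mm ≈ 795 m.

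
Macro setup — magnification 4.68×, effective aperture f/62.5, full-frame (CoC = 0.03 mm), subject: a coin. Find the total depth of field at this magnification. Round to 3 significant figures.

At magnification m, DoF ≈ 2·N_eff·c/m² = 2 × 62.5 × 0.03 / 4.68² = 3.75 / 21.9 ≈ 0.171 mm.

0.171 mm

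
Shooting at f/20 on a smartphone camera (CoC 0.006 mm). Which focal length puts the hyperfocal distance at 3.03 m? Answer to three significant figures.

19.0 mm

From H = f²/(N·c) + f, with f ≪ H: f ≈ √(H·N·c) = √(3030 × 20 × 0.006) = √363.60 ≈ 19.07 mm.
Exact: f² + N·c·f − N·c·H = 0 ⇒ f = (−N·c + √((N·c)² + 4·N·c·H))/2 = (−0.12 + √1454.4)/2 ≈ 19.008 mm ≈ 19.0 mm.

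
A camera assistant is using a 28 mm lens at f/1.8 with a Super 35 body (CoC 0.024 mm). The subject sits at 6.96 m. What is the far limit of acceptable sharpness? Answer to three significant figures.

11.3 m

Hyperfocal distance H = f²/(N·c) + f = 28²/(1.8 × 0.024) + 28 = 784/0.0432 + 28 ≈ 18176.1 mm ≈ 18.18 m.
Far limit Df = s·(H − f)/(H − s) = 6960 × (18176.1 − 28) / (18176.1 − 6960) = 6960 × 18148.1 / 11216.1 ≈ 11262 mm ≈ 11.3 m.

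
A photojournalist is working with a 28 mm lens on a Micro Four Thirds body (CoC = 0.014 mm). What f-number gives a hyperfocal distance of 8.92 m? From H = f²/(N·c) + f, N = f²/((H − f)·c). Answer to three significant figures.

f/6.30

Rearrange H = f²/(N·c) + f for N: N = f² / ((H − f)·c).
N = 28² / ((8920 − 28) × 0.014) = 784 / 124.5 ≈ 6.30.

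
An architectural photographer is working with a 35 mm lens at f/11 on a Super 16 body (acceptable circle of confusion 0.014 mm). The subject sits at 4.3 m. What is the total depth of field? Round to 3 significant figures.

Hyperfocal distance H = f²/(N·c) + f = 35²/(11 × 0.014) + 35 = 1225/0.154 + 35 ≈ 7989.5 mm ≈ 7.990 m.
Near limit Dn = s·(H − f)/(H + s − 2f) = 4300 × (7989.5 − 35) / (7989.5 + 4300 − 2 × 35) = 4300 × 7954.5 / 12219.5 ≈ 2799.2 mm.
Far limit Df = s·(H − f)/(H − s) = 4300 × (7989.5 − 35) / (7989.5 − 4300) = 4300 × 7954.5 / 3689.5 ≈ 9270.7 mm.
Depth of field = Df − Dn = 9270.7 − 2799.2 ≈ 6471.5 mm ≈ 6.47 m.

6.47 m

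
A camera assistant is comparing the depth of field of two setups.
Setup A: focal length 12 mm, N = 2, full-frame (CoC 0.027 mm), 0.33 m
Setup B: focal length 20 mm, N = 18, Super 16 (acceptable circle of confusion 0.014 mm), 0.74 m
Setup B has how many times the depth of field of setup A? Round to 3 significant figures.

Setup A: H = 12²/(2×0.027) + 12 ≈ 2678.7 mm; DoF = Df − Dn = 374.681 − 294.840 ≈ 79.841 mm.
Setup B: H = 20²/(18×0.014) + 20 ≈ 1607.3 mm; DoF = Df − Dn = 1354.32 − 509.08 ≈ 845.24 mm.
Ratio = 845.24 / 79.841 ≈ 10.6.

10.6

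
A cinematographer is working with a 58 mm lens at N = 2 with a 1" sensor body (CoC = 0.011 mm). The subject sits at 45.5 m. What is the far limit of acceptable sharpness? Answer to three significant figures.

Hyperfocal distance H = f²/(N·c) + f = 58²/(2 × 0.011) + 58 = 3364/0.022 + 58 ≈ 152967.1 mm ≈ 153.0 m.
Far limit Df = s·(H − f)/(H − s) = 45500 × (152967.1 − 58) / (152967.1 − 45500) = 45500 × 152909.1 / 107467.1 ≈ 64739 mm ≈ 64.7 m.

64.7 m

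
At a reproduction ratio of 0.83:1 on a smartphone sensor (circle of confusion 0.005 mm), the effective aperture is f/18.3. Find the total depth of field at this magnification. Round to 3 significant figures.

At magnification m, DoF ≈ 2·N_eff·c/m² = 2 × 18.3 × 0.005 / 0.83² = 0.183 / 0.6889 ≈ 0.266 mm.

0.266 mm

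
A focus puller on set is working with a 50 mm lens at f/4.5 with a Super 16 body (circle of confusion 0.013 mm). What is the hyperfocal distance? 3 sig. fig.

Hyperfocal distance H = f²/(N·c) + f = 50²/(4.5 × 0.013) + 50 = 2500/0.0585 + 50 ≈ 42785.0 mm ≈ 42.8 m.

42.8 m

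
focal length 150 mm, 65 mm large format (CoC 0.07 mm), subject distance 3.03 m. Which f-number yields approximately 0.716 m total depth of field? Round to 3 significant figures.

Write h = H − f = f²/(N·c). The thin-lens limits are Dn = s·h/(h + (s−f)) and Df = s·h/(h − (s−f)), so DoF = Df − Dn = 2·s·(s−f)·h / (h² − (s−f)²).
That is a quadratic in h: DoF·h² − 2·s·(s−f)·h − DoF·(s−f)² = 0 ⇒ h = (s−f)·(s + √(s² + DoF²)) / DoF = 2880 × (3030 + √(3030² + 716²)) / 716 = 2880 × (3030 + 3113.45) / 716 ≈ 24711 mm.
Then N = f²/(c·h) = 150² / (0.07 × 24711) = 22500 / 1729.8 ≈ 13.

f/13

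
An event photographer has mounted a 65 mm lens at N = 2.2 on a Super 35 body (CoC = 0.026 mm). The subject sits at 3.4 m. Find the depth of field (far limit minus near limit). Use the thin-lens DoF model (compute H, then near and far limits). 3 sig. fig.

308 mm

Hyperfocal distance H = f²/(N·c) + f = 65²/(2.2 × 0.026) + 65 = 4225/0.0572 + 65 ≈ 73928.6 mm ≈ 73.93 m.
Near limit Dn = s·(H − f)/(H + s − 2f) = 3400 × (73928.6 − 65) / (73928.6 + 3400 − 2 × 65) = 3400 × 73863.6 / 77198.6 ≈ 3253.12 mm.
Far limit Df = s·(H − f)/(H − s) = 3400 × (73928.6 − 65) / (73928.6 − 3400) = 3400 × 73863.6 / 70528.6 ≈ 3560.77 mm.
Depth of field = Df − Dn = 3560.77 − 3253.12 ≈ 307.65 mm.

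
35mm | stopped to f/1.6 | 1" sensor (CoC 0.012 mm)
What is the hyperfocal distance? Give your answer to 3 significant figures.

Hyperfocal distance H = f²/(N·c) + f = 35²/(1.6 × 0.012) + 35 = 1225/0.0192 + 35 ≈ 63837.1 mm ≈ 63.8 m.

63.8 m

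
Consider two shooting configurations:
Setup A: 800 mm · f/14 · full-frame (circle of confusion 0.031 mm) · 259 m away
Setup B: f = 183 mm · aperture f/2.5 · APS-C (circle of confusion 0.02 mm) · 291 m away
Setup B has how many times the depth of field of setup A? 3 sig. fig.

Setup A: H = 800²/(14×0.031) + 800 ≈ 1475454.4 mm; DoF = Df − Dn = 313974 − 220408 ≈ 93566 mm.
Setup B: H = 183²/(2.5×0.02) + 183 ≈ 669963.0 mm; DoF = Df − Dn = 514314 − 202901 ≈ 311413 mm.
Ratio = 311413 / 93566 ≈ 3.33.

3.33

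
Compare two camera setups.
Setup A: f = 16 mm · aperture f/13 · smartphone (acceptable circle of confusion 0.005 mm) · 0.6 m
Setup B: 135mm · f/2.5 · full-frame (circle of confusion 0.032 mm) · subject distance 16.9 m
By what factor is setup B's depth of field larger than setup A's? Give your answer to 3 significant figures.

Setup A: H = 16²/(13×0.005) + 16 ≈ 3954.5 mm; DoF = Df − Dn = 704.46 − 522.52 ≈ 181.94 mm.
Setup B: H = 135²/(2.5×0.032) + 135 ≈ 227947.5 mm; DoF = Df − Dn = 18242.5 − 15741.6 ≈ 2500.9 mm.
Ratio = 2500.9 / 181.94 ≈ 13.7.

13.7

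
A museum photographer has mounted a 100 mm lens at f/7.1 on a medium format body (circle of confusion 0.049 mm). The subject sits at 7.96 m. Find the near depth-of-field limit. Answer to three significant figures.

6.25 m

Hyperfocal distance H = f²/(N·c) + f = 100²/(7.1 × 0.049) + 100 = 10000/0.3479 + 100 ≈ 28843.9 mm ≈ 28.84 m.
Near limit Dn = s·(H − f)/(H + s − 2f) = 7960 × (28843.9 − 100) / (28843.9 + 7960 − 2 × 100) = 7960 × 28743.9 / 36603.9 ≈ 6250.7 mm ≈ 6.25 m.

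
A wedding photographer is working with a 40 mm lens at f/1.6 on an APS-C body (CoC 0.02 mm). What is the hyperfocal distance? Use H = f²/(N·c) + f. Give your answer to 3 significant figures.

50.0 m

Hyperfocal distance H = f²/(N·c) + f = 40²/(1.6 × 0.02) + 40 = 1600/0.032 + 40 ≈ 50040.0 mm ≈ 50.0 m.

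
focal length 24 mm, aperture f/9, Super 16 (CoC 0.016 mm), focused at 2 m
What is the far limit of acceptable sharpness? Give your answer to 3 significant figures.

3.95 m

Hyperfocal distance H = f²/(N·c) + f = 24²/(9 × 0.016) + 24 = 576/0.144 + 24 ≈ 4024.0 mm ≈ 4.024 m.
Far limit Df = s·(H − f)/(H − s) = 2000 × (4024.0 − 24) / (4024.0 − 2000) = 2000 × 4000.0 / 2024.0 ≈ 3952.6 mm ≈ 3.95 m.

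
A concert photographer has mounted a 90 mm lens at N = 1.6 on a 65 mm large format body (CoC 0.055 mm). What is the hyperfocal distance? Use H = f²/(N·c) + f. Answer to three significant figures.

92.1 m

Hyperfocal distance H = f²/(N·c) + f = 90²/(1.6 × 0.055) + 90 = 8100/0.088 + 90 ≈ 92135.5 mm ≈ 92.1 m.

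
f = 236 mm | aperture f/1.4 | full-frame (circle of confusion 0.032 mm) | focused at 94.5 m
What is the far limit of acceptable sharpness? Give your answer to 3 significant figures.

Hyperfocal distance H = f²/(N·c) + f = 236²/(1.4 × 0.032) + 236 = 55696/0.0448 + 236 ≈ 1243450.3 mm ≈ 1243 m.
Far limit Df = s·(H − f)/(H − s) = 94500 × (1243450.3 − 236) / (1243450.3 − 94500) = 94500 × 1243214.3 / 1148950.3 ≈ 102253 mm ≈ 102 m.

102 m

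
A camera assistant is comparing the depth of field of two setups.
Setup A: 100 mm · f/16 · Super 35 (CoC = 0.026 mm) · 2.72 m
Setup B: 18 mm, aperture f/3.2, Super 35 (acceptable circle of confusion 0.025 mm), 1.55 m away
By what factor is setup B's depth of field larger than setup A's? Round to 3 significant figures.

2.28

Setup A: H = 100²/(16×0.026) + 100 ≈ 24138.5 mm; DoF = Df − Dn = 3052.72 − 2452.68 ≈ 600.04 mm.
Setup B: H = 18²/(3.2×0.025) + 18 ≈ 4068.0 mm; DoF = Df − Dn = 2493.1 − 1124.6 ≈ 1368.5 mm.
Ratio = 1368.5 / 600.04 ≈ 2.28.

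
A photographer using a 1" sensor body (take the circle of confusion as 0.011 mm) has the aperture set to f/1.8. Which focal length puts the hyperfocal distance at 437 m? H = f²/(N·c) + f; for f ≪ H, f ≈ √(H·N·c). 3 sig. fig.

93.0 mm

From H = f²/(N·c) + f, with f ≪ H: f ≈ √(H·N·c) = √(437000 × 1.8 × 0.011) = √8652.6 ≈ 93.02 mm.
The +f correction barely moves this — solving exactly, f² + N·c·f − N·c·H = 0 ⇒ f = (−N·c + √((N·c)² + 4·N·c·H))/2 = (−0.0198 + √34610)/2 ≈ 93.009 mm, so f ≈ 93.0 mm.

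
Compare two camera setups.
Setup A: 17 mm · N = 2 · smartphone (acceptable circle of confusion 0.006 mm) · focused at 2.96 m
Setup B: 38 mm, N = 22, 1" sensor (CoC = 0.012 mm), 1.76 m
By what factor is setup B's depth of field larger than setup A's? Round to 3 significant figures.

1.67

Setup A: H = 17²/(2×0.006) + 17 ≈ 24100.3 mm; DoF = Df − Dn = 3372.07 − 2637.67 ≈ 734.40 mm.
Setup B: H = 38²/(22×0.012) + 38 ≈ 5507.7 mm; DoF = Df − Dn = 2568.7 − 1338.6 ≈ 1230.1 mm.
Ratio = 1230.1 / 734.40 ≈ 1.67.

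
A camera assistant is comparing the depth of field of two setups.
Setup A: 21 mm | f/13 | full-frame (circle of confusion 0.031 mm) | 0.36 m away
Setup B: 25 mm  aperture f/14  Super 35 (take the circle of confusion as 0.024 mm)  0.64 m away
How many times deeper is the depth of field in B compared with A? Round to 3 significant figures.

Setup A: H = 21²/(13×0.031) + 21 ≈ 1115.3 mm; DoF = Df − Dn = 521.58 − 274.85 ≈ 246.73 mm.
Setup B: H = 25²/(14×0.024) + 25 ≈ 1885.1 mm; DoF = Df − Dn = 956.11 − 480.98 ≈ 475.13 mm.
Ratio = 475.13 / 246.73 ≈ 1.93.

1.93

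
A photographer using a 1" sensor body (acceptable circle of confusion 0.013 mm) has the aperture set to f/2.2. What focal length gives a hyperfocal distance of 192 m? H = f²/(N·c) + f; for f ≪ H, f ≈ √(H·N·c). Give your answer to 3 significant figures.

74.1 mm

From H = f²/(N·c) + f, with f ≪ H: f ≈ √(H·N·c) = √(192000 × 2.2 × 0.013) = √5491.2 ≈ 74.10 mm.
The +f correction barely moves this — solving exactly, f² + N·c·f − N·c·H = 0 ⇒ f = (−N·c + √((N·c)² + 4·N·c·H))/2 = (−0.0286 + √21965)/2 ≈ 74.088 mm, so f ≈ 74.1 mm.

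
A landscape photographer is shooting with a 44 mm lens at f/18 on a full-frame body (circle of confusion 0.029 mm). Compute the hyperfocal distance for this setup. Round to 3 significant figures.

Hyperfocal distance H = f²/(N·c) + f = 44²/(18 × 0.029) + 44 = 1936/0.522 + 44 ≈ 3752.8 mm ≈ 3.75 m.

3.75 m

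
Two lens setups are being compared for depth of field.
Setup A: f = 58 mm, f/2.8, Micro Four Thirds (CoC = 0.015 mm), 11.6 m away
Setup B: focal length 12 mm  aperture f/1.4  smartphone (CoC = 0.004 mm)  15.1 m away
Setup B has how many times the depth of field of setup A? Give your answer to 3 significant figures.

Setup A: H = 58²/(2.8×0.015) + 58 ≈ 80153.2 mm; DoF = Df − Dn = 13553.0 − 10138.9 ≈ 3414.1 mm.
Setup B: H = 12²/(1.4×0.004) + 12 ≈ 25726.3 mm; DoF = Df − Dn = 36540 − 9516 ≈ 27024 mm.
Ratio = 27024 / 3414.1 ≈ 7.92.

7.92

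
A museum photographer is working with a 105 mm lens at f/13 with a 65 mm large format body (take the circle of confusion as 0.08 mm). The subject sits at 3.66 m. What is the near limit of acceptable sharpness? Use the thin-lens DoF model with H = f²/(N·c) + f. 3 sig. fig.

Hyperfocal distance H = f²/(N·c) + f = 105²/(13 × 0.08) + 105 = 11025/1.04 + 105 ≈ 10706.0 mm ≈ 10.71 m.
Near limit Dn = s·(H − f)/(H + s − 2f) = 3660 × (10706.0 − 105) / (10706.0 + 3660 − 2 × 105) = 3660 × 10601.0 / 14156.0 ≈ 2740.9 mm ≈ 2.74 m.

2.74 m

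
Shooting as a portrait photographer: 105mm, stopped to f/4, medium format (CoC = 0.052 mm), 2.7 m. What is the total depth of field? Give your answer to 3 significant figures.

265 mm

Hyperfocal distance H = f²/(N·c) + f = 105²/(4 × 0.052) + 105 = 11025/0.208 + 105 ≈ 53109.8 mm ≈ 53.11 m.
Near limit Dn = s·(H − f)/(H + s − 2f) = 2700 × (53109.8 − 105) / (53109.8 + 2700 − 2 × 105) = 2700 × 53004.8 / 55599.8 ≈ 2573.98 mm.
Far limit Df = s·(H − f)/(H − s) = 2700 × (53109.8 − 105) / (53109.8 − 2700) = 2700 × 53004.8 / 50409.8 ≈ 2838.99 mm.
Depth of field = Df − Dn = 2838.99 − 2573.98 ≈ 265.01 mm.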